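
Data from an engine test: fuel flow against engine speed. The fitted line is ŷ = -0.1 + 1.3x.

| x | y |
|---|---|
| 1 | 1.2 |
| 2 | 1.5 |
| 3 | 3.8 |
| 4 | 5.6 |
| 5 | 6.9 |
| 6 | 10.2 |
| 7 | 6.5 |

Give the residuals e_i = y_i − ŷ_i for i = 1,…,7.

0, -1, 0, 0.5, 0.5, 2.5, -2.5

x=1: ŷ = -0.1 + 1.3·1 = 1.2; e = 1.2 − 1.2 = 0
x=2: ŷ = -0.1 + 1.3·2 = 2.5; e = 1.5 − 2.5 = -1
x=3: ŷ = -0.1 + 1.3·3 = 3.8; e = 3.8 − 3.8 = 0
x=4: ŷ = -0.1 + 1.3·4 = 5.1; e = 5.6 − 5.1 = 0.5
x=5: ŷ = -0.1 + 1.3·5 = 6.4; e = 6.9 − 6.4 = 0.5
x=6: ŷ = -0.1 + 1.3·6 = 7.7; e = 10.2 − 7.7 = 2.5
x=7: ŷ = -0.1 + 1.3·7 = 9; e = 6.5 − 9 = -2.5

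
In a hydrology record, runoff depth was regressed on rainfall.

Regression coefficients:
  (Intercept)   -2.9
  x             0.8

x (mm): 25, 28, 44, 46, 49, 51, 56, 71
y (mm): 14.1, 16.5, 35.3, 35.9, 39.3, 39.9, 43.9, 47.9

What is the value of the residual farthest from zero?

r = -6

x=25: ŷ = -2.9 + 0.8·25 = 17.1; r = 14.1 − 17.1 = -3
x=28: ŷ = -2.9 + 0.8·28 = 19.5; r = 16.5 − 19.5 = -3
x=44: ŷ = -2.9 + 0.8·44 = 32.3; r = 35.3 − 32.3 = 3
x=46: ŷ = -2.9 + 0.8·46 = 33.9; r = 35.9 − 33.9 = 2
x=49: ŷ = -2.9 + 0.8·49 = 36.3; r = 39.3 − 36.3 = 3
x=51: ŷ = -2.9 + 0.8·51 = 37.9; r = 39.9 − 37.9 = 2
x=56: ŷ = -2.9 + 0.8·56 = 41.9; r = 43.9 − 41.9 = 2
x=71: ŷ = -2.9 + 0.8·71 = 53.9; r = 47.9 − 53.9 = -6
Largest |r| is 6 at x = 71, residual -6.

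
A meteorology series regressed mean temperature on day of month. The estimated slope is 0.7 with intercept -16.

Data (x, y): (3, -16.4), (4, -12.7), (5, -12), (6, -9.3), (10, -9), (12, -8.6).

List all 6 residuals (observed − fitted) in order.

x=3: ŷ = -16 + 0.7·3 = -13.9; r = -16.4 − (-13.9) = -2.5
x=4: ŷ = -16 + 0.7·4 = -13.2; r = -12.7 − (-13.2) = 0.5
x=5: ŷ = -16 + 0.7·5 = -12.5; r = -12 − (-12.5) = 0.5
x=6: ŷ = -16 + 0.7·6 = -11.8; r = -9.3 − (-11.8) = 2.5
x=10: ŷ = -16 + 0.7·10 = -9; r = -9 − (-9) = 0
x=12: ŷ = -16 + 0.7·12 = -7.6; r = -8.6 − (-7.6) = -1

-2.5, 0.5, 0.5, 2.5, 0, -1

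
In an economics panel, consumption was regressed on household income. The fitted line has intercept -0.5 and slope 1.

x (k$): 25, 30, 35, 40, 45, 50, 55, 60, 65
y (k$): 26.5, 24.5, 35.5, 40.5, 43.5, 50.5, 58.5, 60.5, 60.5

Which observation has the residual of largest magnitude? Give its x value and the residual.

x=25: ŷ = -0.5 + 25 = 24.5; r = 26.5 − 24.5 = 2
x=30: ŷ = -0.5 + 30 = 29.5; r = 24.5 − 29.5 = -5
x=35: ŷ = -0.5 + 35 = 34.5; r = 35.5 − 34.5 = 1
x=40: ŷ = -0.5 + 40 = 39.5; r = 40.5 − 39.5 = 1
x=45: ŷ = -0.5 + 45 = 44.5; r = 43.5 − 44.5 = -1
x=50: ŷ = -0.5 + 50 = 49.5; r = 50.5 − 49.5 = 1
x=55: ŷ = -0.5 + 55 = 54.5; r = 58.5 − 54.5 = 4
x=60: ŷ = -0.5 + 60 = 59.5; r = 60.5 − 59.5 = 1
x=65: ŷ = -0.5 + 65 = 64.5; r = 60.5 − 64.5 = -4
Largest |r| is 5 at x = 30, residual -5.

x = 30, r = -5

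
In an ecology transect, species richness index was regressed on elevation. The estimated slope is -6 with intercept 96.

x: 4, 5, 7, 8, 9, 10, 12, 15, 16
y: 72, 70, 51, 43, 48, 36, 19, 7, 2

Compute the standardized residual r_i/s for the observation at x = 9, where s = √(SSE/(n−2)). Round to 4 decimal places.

1.4739

x=4: ŷ = 96 − 6·4 = 72; r = 72 − 72 = 0
x=5: ŷ = 96 − 6·5 = 66; r = 70 − 66 = 4
x=7: ŷ = 96 − 6·7 = 54; r = 51 − 54 = -3
x=8: ŷ = 96 − 6·8 = 48; r = 43 − 48 = -5
x=9: ŷ = 96 − 6·9 = 42; r = 48 − 42 = 6
x=10: ŷ = 96 − 6·10 = 36; r = 36 − 36 = 0
x=12: ŷ = 96 − 6·12 = 24; r = 19 − 24 = -5
x=15: ŷ = 96 − 6·15 = 6; r = 7 − 6 = 1
x=16: ŷ = 96 − 6·16 = 0; r = 2 − 0 = 2
SSE = 0 + 16 + 9 + 25 + 36 + 0 + 25 + 1 + 4 = 116
s = √(116/7) = 4.0708
r/s = 6 / 4.0708 = 1.4739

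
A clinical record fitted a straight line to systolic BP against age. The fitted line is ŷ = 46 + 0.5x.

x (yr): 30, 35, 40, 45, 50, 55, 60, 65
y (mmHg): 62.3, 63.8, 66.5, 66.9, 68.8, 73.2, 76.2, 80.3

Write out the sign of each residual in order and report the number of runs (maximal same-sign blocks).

x=30: ŷ = 46 + 0.5·30 = 61; r = 62.3 − 61 = 1.3
x=35: ŷ = 46 + 0.5·35 = 63.5; r = 63.8 − 63.5 = 0.3
x=40: ŷ = 46 + 0.5·40 = 66; r = 66.5 − 66 = 0.5
x=45: ŷ = 46 + 0.5·45 = 68.5; r = 66.9 − 68.5 = -1.6
x=50: ŷ = 46 + 0.5·50 = 71; r = 68.8 − 71 = -2.2
x=55: ŷ = 46 + 0.5·55 = 73.5; r = 73.2 − 73.5 = -0.3
x=60: ŷ = 46 + 0.5·60 = 76; r = 76.2 − 76 = 0.2
x=65: ŷ = 46 + 0.5·65 = 78.5; r = 80.3 − 78.5 = 1.8
Signs: + + + − − − + +
Runs: +×3, −×3, +×2 → 3

3 runs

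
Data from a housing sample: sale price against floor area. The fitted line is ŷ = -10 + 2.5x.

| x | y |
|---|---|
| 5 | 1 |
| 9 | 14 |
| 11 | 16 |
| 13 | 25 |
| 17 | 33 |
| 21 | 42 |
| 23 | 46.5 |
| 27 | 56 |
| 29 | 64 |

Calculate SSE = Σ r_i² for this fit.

x=5: ŷ = -10 + 2.5·5 = 2.5; r = 1 − 2.5 = -1.5
x=9: ŷ = -10 + 2.5·9 = 12.5; r = 14 − 12.5 = 1.5
x=11: ŷ = -10 + 2.5·11 = 17.5; r = 16 − 17.5 = -1.5
x=13: ŷ = -10 + 2.5·13 = 22.5; r = 25 − 22.5 = 2.5
x=17: ŷ = -10 + 2.5·17 = 32.5; r = 33 − 32.5 = 0.5
x=21: ŷ = -10 + 2.5·21 = 42.5; r = 42 − 42.5 = -0.5
x=23: ŷ = -10 + 2.5·23 = 47.5; r = 46.5 − 47.5 = -1
x=27: ŷ = -10 + 2.5·27 = 57.5; r = 56 − 57.5 = -1.5
x=29: ŷ = -10 + 2.5·29 = 62.5; r = 64 − 62.5 = 1.5
SSE = 2.25 + 2.25 + 2.25 + 6.25 + 0.25 + 0.25 + 1 + 2.25 + 2.25 = 19

SSE = 19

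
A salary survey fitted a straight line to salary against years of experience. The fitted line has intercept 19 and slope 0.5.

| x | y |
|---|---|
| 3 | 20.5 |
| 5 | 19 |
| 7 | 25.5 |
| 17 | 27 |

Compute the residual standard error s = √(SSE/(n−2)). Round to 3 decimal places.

s = 2.784

x=3: ŷ = 19 + 0.5·3 = 20.5; e = 20.5 − 20.5 = 0
x=5: ŷ = 19 + 0.5·5 = 21.5; e = 19 − 21.5 = -2.5
x=7: ŷ = 19 + 0.5·7 = 22.5; e = 25.5 − 22.5 = 3
x=17: ŷ = 19 + 0.5·17 = 27.5; e = 27 − 27.5 = -0.5
SSE = 0 + 6.25 + 9 + 0.25 = 15.5
s = √(15.5/2) = √7.75 ≈ 2.784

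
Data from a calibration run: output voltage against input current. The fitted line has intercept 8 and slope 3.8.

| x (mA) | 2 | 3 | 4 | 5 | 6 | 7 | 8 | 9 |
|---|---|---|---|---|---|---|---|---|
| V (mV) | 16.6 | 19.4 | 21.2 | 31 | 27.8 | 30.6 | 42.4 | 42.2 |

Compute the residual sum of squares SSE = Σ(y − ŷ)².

x=2: V̂ = 8 + 3.8·2 = 15.6; e = 16.6 − 15.6 = 1
x=3: V̂ = 8 + 3.8·3 = 19.4; e = 19.4 − 19.4 = 0
x=4: V̂ = 8 + 3.8·4 = 23.2; e = 21.2 − 23.2 = -2
x=5: V̂ = 8 + 3.8·5 = 27; e = 31 − 27 = 4
x=6: V̂ = 8 + 3.8·6 = 30.8; e = 27.8 − 30.8 = -3
x=7: V̂ = 8 + 3.8·7 = 34.6; e = 30.6 − 34.6 = -4
x=8: V̂ = 8 + 3.8·8 = 38.4; e = 42.4 − 38.4 = 4
x=9: V̂ = 8 + 3.8·9 = 42.2; e = 42.2 − 42.2 = 0
SSE = 1 + 0 + 4 + 16 + 9 + 16 + 16 + 0 = 62

SSE = 62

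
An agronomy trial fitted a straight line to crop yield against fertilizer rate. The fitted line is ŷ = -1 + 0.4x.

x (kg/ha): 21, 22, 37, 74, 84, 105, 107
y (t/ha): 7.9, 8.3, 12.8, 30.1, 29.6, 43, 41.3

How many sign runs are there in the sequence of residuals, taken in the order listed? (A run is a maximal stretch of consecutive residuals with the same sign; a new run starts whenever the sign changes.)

x=21: ŷ = -1 + 0.4·21 = 7.4; e = 7.9 − 7.4 = 0.5
x=22: ŷ = -1 + 0.4·22 = 7.8; e = 8.3 − 7.8 = 0.5
x=37: ŷ = -1 + 0.4·37 = 13.8; e = 12.8 − 13.8 = -1
x=74: ŷ = -1 + 0.4·74 = 28.6; e = 30.1 − 28.6 = 1.5
x=84: ŷ = -1 + 0.4·84 = 32.6; e = 29.6 − 32.6 = -3
x=105: ŷ = -1 + 0.4·105 = 41; e = 43 − 41 = 2
x=107: ŷ = -1 + 0.4·107 = 41.8; e = 41.3 − 41.8 = -0.5
Signs: + + − + − + −
Runs: +×2, −×1, +×1, −×1, +×1, −×1 → 6

6 runs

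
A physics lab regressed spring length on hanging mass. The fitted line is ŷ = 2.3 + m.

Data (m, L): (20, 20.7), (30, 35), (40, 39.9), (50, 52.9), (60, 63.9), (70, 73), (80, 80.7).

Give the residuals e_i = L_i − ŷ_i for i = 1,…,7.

-1.6, 2.7, -2.4, 0.6, 1.6, 0.7, -1.6

m=20: ŷ = 2.3 + 20 = 22.3; e = 20.7 − 22.3 = -1.6
m=30: ŷ = 2.3 + 30 = 32.3; e = 35 − 32.3 = 2.7
m=40: ŷ = 2.3 + 40 = 42.3; e = 39.9 − 42.3 = -2.4
m=50: ŷ = 2.3 + 50 = 52.3; e = 52.9 − 52.3 = 0.6
m=60: ŷ = 2.3 + 60 = 62.3; e = 63.9 − 62.3 = 1.6
m=70: ŷ = 2.3 + 70 = 72.3; e = 73 − 72.3 = 0.7
m=80: ŷ = 2.3 + 80 = 82.3; e = 80.7 − 82.3 = -1.6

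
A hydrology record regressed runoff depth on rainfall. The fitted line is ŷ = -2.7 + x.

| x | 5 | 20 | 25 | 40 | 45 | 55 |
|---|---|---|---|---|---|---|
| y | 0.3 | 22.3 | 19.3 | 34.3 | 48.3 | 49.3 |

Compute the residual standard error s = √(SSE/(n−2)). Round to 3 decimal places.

s = 4.796

x=5: ŷ = -2.7 + 5 = 2.3; e = 0.3 − 2.3 = -2
x=20: ŷ = -2.7 + 20 = 17.3; e = 22.3 − 17.3 = 5
x=25: ŷ = -2.7 + 25 = 22.3; e = 19.3 − 22.3 = -3
x=40: ŷ = -2.7 + 40 = 37.3; e = 34.3 − 37.3 = -3
x=45: ŷ = -2.7 + 45 = 42.3; e = 48.3 − 42.3 = 6
x=55: ŷ = -2.7 + 55 = 52.3; e = 49.3 − 52.3 = -3
SSE = 4 + 25 + 9 + 9 + 36 + 9 = 92
s = √(92/4) = √23 ≈ 4.796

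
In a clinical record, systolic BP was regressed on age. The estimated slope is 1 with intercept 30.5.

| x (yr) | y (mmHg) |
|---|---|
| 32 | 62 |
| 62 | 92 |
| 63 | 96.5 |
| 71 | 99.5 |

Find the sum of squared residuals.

SSE = 13.5

x=32: ŷ = 30.5 + 32 = 62.5; r = 62 − 62.5 = -0.5
x=62: ŷ = 30.5 + 62 = 92.5; r = 92 − 92.5 = -0.5
x=63: ŷ = 30.5 + 63 = 93.5; r = 96.5 − 93.5 = 3
x=71: ŷ = 30.5 + 71 = 101.5; r = 99.5 − 101.5 = -2
SSE = 0.25 + 0.25 + 9 + 4 = 13.5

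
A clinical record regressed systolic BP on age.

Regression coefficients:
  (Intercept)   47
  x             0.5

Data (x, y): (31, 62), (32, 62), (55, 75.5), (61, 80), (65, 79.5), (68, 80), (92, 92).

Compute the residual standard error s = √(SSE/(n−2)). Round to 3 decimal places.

s = 1.449

x=31: ŷ = 47 + 0.5·31 = 62.5; e = 62 − 62.5 = -0.5
x=32: ŷ = 47 + 0.5·32 = 63; e = 62 − 63 = -1
x=55: ŷ = 47 + 0.5·55 = 74.5; e = 75.5 − 74.5 = 1
x=61: ŷ = 47 + 0.5·61 = 77.5; e = 80 − 77.5 = 2.5
x=65: ŷ = 47 + 0.5·65 = 79.5; e = 79.5 − 79.5 = 0
x=68: ŷ = 47 + 0.5·68 = 81; e = 80 − 81 = -1
x=92: ŷ = 47 + 0.5·92 = 93; e = 92 − 93 = -1
SSE = 0.25 + 1 + 1 + 6.25 + 0 + 1 + 1 = 10.5
s = √(10.5/5) = √2.1 ≈ 1.449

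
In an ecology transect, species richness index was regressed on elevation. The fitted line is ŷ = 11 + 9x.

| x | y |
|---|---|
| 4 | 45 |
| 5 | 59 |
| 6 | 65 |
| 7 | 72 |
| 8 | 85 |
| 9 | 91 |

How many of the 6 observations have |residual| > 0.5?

5

x=4: ŷ = 11 + 9·4 = 47; r = 45 − 47 = -2
x=5: ŷ = 11 + 9·5 = 56; r = 59 − 56 = 3
x=6: ŷ = 11 + 9·6 = 65; r = 65 − 65 = 0
x=7: ŷ = 11 + 9·7 = 74; r = 72 − 74 = -2
x=8: ŷ = 11 + 9·8 = 83; r = 85 − 83 = 2
x=9: ŷ = 11 + 9·9 = 92; r = 91 − 92 = -1
|r| > 0.5: x=4 (|r|=2), x=5 (|r|=3), x=7 (|r|=2), x=8 (|r|=2), x=9 (|r|=1) → 5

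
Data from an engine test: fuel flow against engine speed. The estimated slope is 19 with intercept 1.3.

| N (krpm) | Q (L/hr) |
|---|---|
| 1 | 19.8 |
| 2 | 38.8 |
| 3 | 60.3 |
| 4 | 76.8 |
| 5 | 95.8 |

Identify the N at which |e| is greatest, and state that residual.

N=1: ŷ = 1.3 + 19·1 = 20.3; e = 19.8 − 20.3 = -0.5
N=2: ŷ = 1.3 + 19·2 = 39.3; e = 38.8 − 39.3 = -0.5
N=3: ŷ = 1.3 + 19·3 = 58.3; e = 60.3 − 58.3 = 2
N=4: ŷ = 1.3 + 19·4 = 77.3; e = 76.8 − 77.3 = -0.5
N=5: ŷ = 1.3 + 19·5 = 96.3; e = 95.8 − 96.3 = -0.5
Largest |e| is 2 at N = 3, residual 2.

N = 3, e = 2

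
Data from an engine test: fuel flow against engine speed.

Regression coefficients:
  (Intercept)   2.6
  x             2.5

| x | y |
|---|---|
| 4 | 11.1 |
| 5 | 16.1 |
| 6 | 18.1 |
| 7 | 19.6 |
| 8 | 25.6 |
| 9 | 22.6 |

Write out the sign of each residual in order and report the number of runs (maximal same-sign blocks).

5 runs

x=4: ŷ = 2.6 + 2.5·4 = 12.6; r = 11.1 − 12.6 = -1.5
x=5: ŷ = 2.6 + 2.5·5 = 15.1; r = 16.1 − 15.1 = 1
x=6: ŷ = 2.6 + 2.5·6 = 17.6; r = 18.1 − 17.6 = 0.5
x=7: ŷ = 2.6 + 2.5·7 = 20.1; r = 19.6 − 20.1 = -0.5
x=8: ŷ = 2.6 + 2.5·8 = 22.6; r = 25.6 − 22.6 = 3
x=9: ŷ = 2.6 + 2.5·9 = 25.1; r = 22.6 − 25.1 = -2.5
Signs: − + + − + −
Runs: −×1, +×2, −×1, +×1, −×1 → 5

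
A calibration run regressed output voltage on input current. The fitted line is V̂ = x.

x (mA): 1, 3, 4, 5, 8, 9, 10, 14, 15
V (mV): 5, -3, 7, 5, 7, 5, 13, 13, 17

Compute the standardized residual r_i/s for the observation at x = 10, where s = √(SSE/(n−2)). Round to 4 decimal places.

0.8275

x=1: V̂ = 1 = 1; r = 5 − 1 = 4
x=3: V̂ = 3 = 3; r = -3 − 3 = -6
x=4: V̂ = 4 = 4; r = 7 − 4 = 3
x=5: V̂ = 5 = 5; r = 5 − 5 = 0
x=8: V̂ = 8 = 8; r = 7 − 8 = -1
x=9: V̂ = 9 = 9; r = 5 − 9 = -4
x=10: V̂ = 10 = 10; r = 13 − 10 = 3
x=14: V̂ = 14 = 14; r = 13 − 14 = -1
x=15: V̂ = 15 = 15; r = 17 − 15 = 2
SSE = 16 + 36 + 9 + 0 + 1 + 16 + 9 + 1 + 4 = 92
s = √(92/7) = 3.62531
r/s = 3 / 3.62531 = 0.8275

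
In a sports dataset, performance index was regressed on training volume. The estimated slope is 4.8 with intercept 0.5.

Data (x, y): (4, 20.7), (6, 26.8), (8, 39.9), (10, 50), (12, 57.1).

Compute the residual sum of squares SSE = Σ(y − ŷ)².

x=4: ŷ = 0.5 + 4.8·4 = 19.7; r = 20.7 − 19.7 = 1
x=6: ŷ = 0.5 + 4.8·6 = 29.3; r = 26.8 − 29.3 = -2.5
x=8: ŷ = 0.5 + 4.8·8 = 38.9; r = 39.9 − 38.9 = 1
x=10: ŷ = 0.5 + 4.8·10 = 48.5; r = 50 − 48.5 = 1.5
x=12: ŷ = 0.5 + 4.8·12 = 58.1; r = 57.1 − 58.1 = -1
SSE = 1 + 6.25 + 1 + 2.25 + 1 = 11.5

SSE = 11.5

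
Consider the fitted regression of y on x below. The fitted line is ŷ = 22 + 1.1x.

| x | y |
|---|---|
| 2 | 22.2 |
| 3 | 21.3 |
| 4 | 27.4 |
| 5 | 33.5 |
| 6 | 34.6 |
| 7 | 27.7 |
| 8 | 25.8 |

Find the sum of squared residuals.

x=2: ŷ = 22 + 1.1·2 = 24.2; e = 22.2 − 24.2 = -2
x=3: ŷ = 22 + 1.1·3 = 25.3; e = 21.3 − 25.3 = -4
x=4: ŷ = 22 + 1.1·4 = 26.4; e = 27.4 − 26.4 = 1
x=5: ŷ = 22 + 1.1·5 = 27.5; e = 33.5 − 27.5 = 6
x=6: ŷ = 22 + 1.1·6 = 28.6; e = 34.6 − 28.6 = 6
x=7: ŷ = 22 + 1.1·7 = 29.7; e = 27.7 − 29.7 = -2
x=8: ŷ = 22 + 1.1·8 = 30.8; e = 25.8 − 30.8 = -5
SSE = 4 + 16 + 1 + 36 + 36 + 4 + 25 = 122

SSE = 122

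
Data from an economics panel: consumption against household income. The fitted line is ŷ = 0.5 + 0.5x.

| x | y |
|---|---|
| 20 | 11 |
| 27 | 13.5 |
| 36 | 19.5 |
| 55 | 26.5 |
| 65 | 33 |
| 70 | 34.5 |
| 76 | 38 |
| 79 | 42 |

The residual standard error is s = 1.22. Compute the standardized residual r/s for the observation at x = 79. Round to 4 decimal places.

1.6393

ŷ = 0.5 + 0.5·79 = 40
r = 42 − 40 = 2
r/s = 2 / 1.22 = 1.6393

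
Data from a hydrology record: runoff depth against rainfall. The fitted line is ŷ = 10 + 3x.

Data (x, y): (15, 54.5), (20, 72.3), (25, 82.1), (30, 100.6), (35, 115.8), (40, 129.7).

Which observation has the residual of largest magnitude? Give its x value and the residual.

x = 25, r = -2.9

x=15: ŷ = 10 + 3·15 = 55; r = 54.5 − 55 = -0.5
x=20: ŷ = 10 + 3·20 = 70; r = 72.3 − 70 = 2.3
x=25: ŷ = 10 + 3·25 = 85; r = 82.1 − 85 = -2.9
x=30: ŷ = 10 + 3·30 = 100; r = 100.6 − 100 = 0.6
x=35: ŷ = 10 + 3·35 = 115; r = 115.8 − 115 = 0.8
x=40: ŷ = 10 + 3·40 = 130; r = 129.7 − 130 = -0.3
Largest |r| is 2.9 at x = 25, residual -2.9.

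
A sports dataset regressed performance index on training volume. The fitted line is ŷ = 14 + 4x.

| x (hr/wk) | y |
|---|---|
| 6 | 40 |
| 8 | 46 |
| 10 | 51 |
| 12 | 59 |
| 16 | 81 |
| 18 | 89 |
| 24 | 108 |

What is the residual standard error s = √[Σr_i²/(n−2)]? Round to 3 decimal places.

x=6: ŷ = 14 + 4·6 = 38; r = 40 − 38 = 2
x=8: ŷ = 14 + 4·8 = 46; r = 46 − 46 = 0
x=10: ŷ = 14 + 4·10 = 54; r = 51 − 54 = -3
x=12: ŷ = 14 + 4·12 = 62; r = 59 − 62 = -3
x=16: ŷ = 14 + 4·16 = 78; r = 81 − 78 = 3
x=18: ŷ = 14 + 4·18 = 86; r = 89 − 86 = 3
x=24: ŷ = 14 + 4·24 = 110; r = 108 − 110 = -2
SSE = 4 + 0 + 9 + 9 + 9 + 9 + 4 = 44
s = √(44/5) = √8.8 ≈ 2.966

s = 2.966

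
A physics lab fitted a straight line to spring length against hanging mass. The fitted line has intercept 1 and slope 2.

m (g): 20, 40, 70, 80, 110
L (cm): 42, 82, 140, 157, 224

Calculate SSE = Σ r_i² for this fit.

m=20: ŷ = 1 + 2·20 = 41; r = 42 − 41 = 1
m=40: ŷ = 1 + 2·40 = 81; r = 82 − 81 = 1
m=70: ŷ = 1 + 2·70 = 141; r = 140 − 141 = -1
m=80: ŷ = 1 + 2·80 = 161; r = 157 − 161 = -4
m=110: ŷ = 1 + 2·110 = 221; r = 224 − 221 = 3
SSE = 1 + 1 + 1 + 16 + 9 = 28

SSE = 28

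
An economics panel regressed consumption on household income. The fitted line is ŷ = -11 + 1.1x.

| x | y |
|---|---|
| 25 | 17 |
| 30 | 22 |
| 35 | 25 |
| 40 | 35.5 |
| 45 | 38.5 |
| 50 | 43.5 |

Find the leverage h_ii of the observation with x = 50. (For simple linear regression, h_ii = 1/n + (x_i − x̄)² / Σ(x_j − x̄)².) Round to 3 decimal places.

h = 0.524

x̄ = (25 + 30 + 35 + 40 + 45 + 50)/6 = 37.5
Σ(x − x̄)² = 156.25 + 56.25 + 6.25 + 6.25 + 56.25 + 156.25 = 437.5
h = 1/6 + (12.5)²/437.5 = 0.166667 + 0.357143 = 0.524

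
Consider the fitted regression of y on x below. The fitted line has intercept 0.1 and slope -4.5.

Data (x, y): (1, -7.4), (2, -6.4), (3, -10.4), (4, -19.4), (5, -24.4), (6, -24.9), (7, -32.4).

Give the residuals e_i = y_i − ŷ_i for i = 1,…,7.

-3, 2.5, 3, -1.5, -2, 2, -1

x=1: ŷ = 0.1 − 4.5·1 = -4.4; e = -7.4 − (-4.4) = -3
x=2: ŷ = 0.1 − 4.5·2 = -8.9; e = -6.4 − (-8.9) = 2.5
x=3: ŷ = 0.1 − 4.5·3 = -13.4; e = -10.4 − (-13.4) = 3
x=4: ŷ = 0.1 − 4.5·4 = -17.9; e = -19.4 − (-17.9) = -1.5
x=5: ŷ = 0.1 − 4.5·5 = -22.4; e = -24.4 − (-22.4) = -2
x=6: ŷ = 0.1 − 4.5·6 = -26.9; e = -24.9 − (-26.9) = 2
x=7: ŷ = 0.1 − 4.5·7 = -31.4; e = -32.4 − (-31.4) = -1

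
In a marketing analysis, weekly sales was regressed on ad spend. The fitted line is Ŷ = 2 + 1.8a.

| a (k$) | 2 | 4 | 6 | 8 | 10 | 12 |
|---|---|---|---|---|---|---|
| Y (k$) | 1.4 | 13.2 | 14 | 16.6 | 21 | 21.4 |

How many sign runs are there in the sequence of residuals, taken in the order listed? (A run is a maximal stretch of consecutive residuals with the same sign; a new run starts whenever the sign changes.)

3 runs

a=2: Ŷ = 2 + 1.8·2 = 5.6; r = 1.4 − 5.6 = -4.2
a=4: Ŷ = 2 + 1.8·4 = 9.2; r = 13.2 − 9.2 = 4
a=6: Ŷ = 2 + 1.8·6 = 12.8; r = 14 − 12.8 = 1.2
a=8: Ŷ = 2 + 1.8·8 = 16.4; r = 16.6 − 16.4 = 0.2
a=10: Ŷ = 2 + 1.8·10 = 20; r = 21 − 20 = 1
a=12: Ŷ = 2 + 1.8·12 = 23.6; r = 21.4 − 23.6 = -2.2
Signs: − + + + + −
Runs: −×1, +×4, −×1 → 3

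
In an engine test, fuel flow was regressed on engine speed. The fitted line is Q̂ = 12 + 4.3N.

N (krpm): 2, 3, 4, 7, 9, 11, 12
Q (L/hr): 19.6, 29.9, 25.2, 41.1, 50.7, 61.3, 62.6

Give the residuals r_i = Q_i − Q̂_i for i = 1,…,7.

N=2: Q̂ = 12 + 4.3·2 = 20.6; r = 19.6 − 20.6 = -1
N=3: Q̂ = 12 + 4.3·3 = 24.9; r = 29.9 − 24.9 = 5
N=4: Q̂ = 12 + 4.3·4 = 29.2; r = 25.2 − 29.2 = -4
N=7: Q̂ = 12 + 4.3·7 = 42.1; r = 41.1 − 42.1 = -1
N=9: Q̂ = 12 + 4.3·9 = 50.7; r = 50.7 − 50.7 = 0
N=11: Q̂ = 12 + 4.3·11 = 59.3; r = 61.3 − 59.3 = 2
N=12: Q̂ = 12 + 4.3·12 = 63.6; r = 62.6 − 63.6 = -1

-1, 5, -4, -1, 0, 2, -1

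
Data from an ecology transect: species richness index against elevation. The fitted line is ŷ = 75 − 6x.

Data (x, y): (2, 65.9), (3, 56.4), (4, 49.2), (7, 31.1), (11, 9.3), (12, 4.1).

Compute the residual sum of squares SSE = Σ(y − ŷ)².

x=2: ŷ = 75 − 6·2 = 63; e = 65.9 − 63 = 2.9
x=3: ŷ = 75 − 6·3 = 57; e = 56.4 − 57 = -0.6
x=4: ŷ = 75 − 6·4 = 51; e = 49.2 − 51 = -1.8
x=7: ŷ = 75 − 6·7 = 33; e = 31.1 − 33 = -1.9
x=11: ŷ = 75 − 6·11 = 9; e = 9.3 − 9 = 0.3
x=12: ŷ = 75 − 6·12 = 3; e = 4.1 − 3 = 1.1
SSE = 8.41 + 0.36 + 3.24 + 3.61 + 0.09 + 1.21 = 16.92

SSE = 16.92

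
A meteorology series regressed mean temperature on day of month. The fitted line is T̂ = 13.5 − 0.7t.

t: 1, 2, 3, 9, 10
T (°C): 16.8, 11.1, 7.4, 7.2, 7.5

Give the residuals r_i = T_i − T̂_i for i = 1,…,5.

t=1: T̂ = 13.5 − 0.7·1 = 12.8; r = 16.8 − 12.8 = 4
t=2: T̂ = 13.5 − 0.7·2 = 12.1; r = 11.1 − 12.1 = -1
t=3: T̂ = 13.5 − 0.7·3 = 11.4; r = 7.4 − 11.4 = -4
t=9: T̂ = 13.5 − 0.7·9 = 7.2; r = 7.2 − 7.2 = 0
t=10: T̂ = 13.5 − 0.7·10 = 6.5; r = 7.5 − 6.5 = 1

4, -1, -4, 0, 1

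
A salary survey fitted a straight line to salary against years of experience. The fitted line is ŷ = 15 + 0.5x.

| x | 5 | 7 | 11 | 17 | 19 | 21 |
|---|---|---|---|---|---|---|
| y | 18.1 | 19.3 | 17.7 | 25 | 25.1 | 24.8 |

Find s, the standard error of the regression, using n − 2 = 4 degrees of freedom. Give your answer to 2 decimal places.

s = 1.73

x=5: ŷ = 15 + 0.5·5 = 17.5; e = 18.1 − 17.5 = 0.6
x=7: ŷ = 15 + 0.5·7 = 18.5; e = 19.3 − 18.5 = 0.8
x=11: ŷ = 15 + 0.5·11 = 20.5; e = 17.7 − 20.5 = -2.8
x=17: ŷ = 15 + 0.5·17 = 23.5; e = 25 − 23.5 = 1.5
x=19: ŷ = 15 + 0.5·19 = 24.5; e = 25.1 − 24.5 = 0.6
x=21: ŷ = 15 + 0.5·21 = 25.5; e = 24.8 − 25.5 = -0.7
SSE = 0.36 + 0.64 + 7.84 + 2.25 + 0.36 + 0.49 = 11.94
s = √(11.94/4) = √2.985 ≈ 1.73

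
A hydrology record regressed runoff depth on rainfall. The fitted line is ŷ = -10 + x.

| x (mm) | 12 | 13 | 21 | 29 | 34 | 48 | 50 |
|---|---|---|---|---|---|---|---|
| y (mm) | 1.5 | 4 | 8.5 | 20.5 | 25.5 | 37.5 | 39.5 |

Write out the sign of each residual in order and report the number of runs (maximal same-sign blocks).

5 runs

x=12: ŷ = -10 + 12 = 2; r = 1.5 − 2 = -0.5
x=13: ŷ = -10 + 13 = 3; r = 4 − 3 = 1
x=21: ŷ = -10 + 21 = 11; r = 8.5 − 11 = -2.5
x=29: ŷ = -10 + 29 = 19; r = 20.5 − 19 = 1.5
x=34: ŷ = -10 + 34 = 24; r = 25.5 − 24 = 1.5
x=48: ŷ = -10 + 48 = 38; r = 37.5 − 38 = -0.5
x=50: ŷ = -10 + 50 = 40; r = 39.5 − 40 = -0.5
Signs: − + − + + − −
Runs: −×1, +×1, −×1, +×2, −×2 → 5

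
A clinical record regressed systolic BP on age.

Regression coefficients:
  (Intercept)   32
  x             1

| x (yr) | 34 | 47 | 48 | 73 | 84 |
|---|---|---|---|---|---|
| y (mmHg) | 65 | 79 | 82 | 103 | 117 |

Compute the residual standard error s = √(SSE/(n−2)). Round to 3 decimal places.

x=34: ŷ = 32 + 34 = 66; r = 65 − 66 = -1
x=47: ŷ = 32 + 47 = 79; r = 79 − 79 = 0
x=48: ŷ = 32 + 48 = 80; r = 82 − 80 = 2
x=73: ŷ = 32 + 73 = 105; r = 103 − 105 = -2
x=84: ŷ = 32 + 84 = 116; r = 117 − 116 = 1
SSE = 1 + 0 + 4 + 4 + 1 = 10
s = √(10/3) = √3.33333 ≈ 1.826

s = 1.826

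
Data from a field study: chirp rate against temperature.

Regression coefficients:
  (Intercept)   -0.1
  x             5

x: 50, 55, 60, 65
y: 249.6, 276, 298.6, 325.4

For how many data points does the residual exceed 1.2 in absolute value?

x=50: ŷ = -0.1 + 5·50 = 249.9; r = 249.6 − 249.9 = -0.3
x=55: ŷ = -0.1 + 5·55 = 274.9; r = 276 − 274.9 = 1.1
x=60: ŷ = -0.1 + 5·60 = 299.9; r = 298.6 − 299.9 = -1.3
x=65: ŷ = -0.1 + 5·65 = 324.9; r = 325.4 − 324.9 = 0.5
|r| > 1.2: x=60 (|r|=1.3) → 1

1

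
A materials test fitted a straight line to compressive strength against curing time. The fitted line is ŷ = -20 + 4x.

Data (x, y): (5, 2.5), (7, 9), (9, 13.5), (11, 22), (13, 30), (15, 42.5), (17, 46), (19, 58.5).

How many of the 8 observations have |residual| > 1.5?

x=5: ŷ = -20 + 4·5 = 0; r = 2.5 − 0 = 2.5
x=7: ŷ = -20 + 4·7 = 8; r = 9 − 8 = 1
x=9: ŷ = -20 + 4·9 = 16; r = 13.5 − 16 = -2.5
x=11: ŷ = -20 + 4·11 = 24; r = 22 − 24 = -2
x=13: ŷ = -20 + 4·13 = 32; r = 30 − 32 = -2
x=15: ŷ = -20 + 4·15 = 40; r = 42.5 − 40 = 2.5
x=17: ŷ = -20 + 4·17 = 48; r = 46 − 48 = -2
x=19: ŷ = -20 + 4·19 = 56; r = 58.5 − 56 = 2.5
|r| > 1.5: x=5 (|r|=2.5), x=9 (|r|=2.5), x=11 (|r|=2), x=13 (|r|=2), x=15 (|r|=2.5), x=17 (|r|=2), x=19 (|r|=2.5) → 7

7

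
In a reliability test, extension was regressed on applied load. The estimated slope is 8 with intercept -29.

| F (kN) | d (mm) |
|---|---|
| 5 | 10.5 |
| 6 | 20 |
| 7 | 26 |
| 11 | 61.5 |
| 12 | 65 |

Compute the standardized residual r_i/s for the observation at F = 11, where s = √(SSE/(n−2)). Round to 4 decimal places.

1.2247

F=5: ŷ = -29 + 8·5 = 11; r = 10.5 − 11 = -0.5
F=6: ŷ = -29 + 8·6 = 19; r = 20 − 19 = 1
F=7: ŷ = -29 + 8·7 = 27; r = 26 − 27 = -1
F=11: ŷ = -29 + 8·11 = 59; r = 61.5 − 59 = 2.5
F=12: ŷ = -29 + 8·12 = 67; r = 65 − 67 = -2
SSE = 0.25 + 1 + 1 + 6.25 + 4 = 12.5
s = √(12.5/3) = 2.04124
r/s = 2.5 / 2.04124 = 1.2247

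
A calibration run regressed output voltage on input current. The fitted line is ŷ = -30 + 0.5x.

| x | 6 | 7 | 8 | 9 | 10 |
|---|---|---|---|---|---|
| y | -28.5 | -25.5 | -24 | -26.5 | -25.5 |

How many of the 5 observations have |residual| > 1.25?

2

x=6: ŷ = -30 + 0.5·6 = -27; r = -28.5 − (-27) = -1.5
x=7: ŷ = -30 + 0.5·7 = -26.5; r = -25.5 − (-26.5) = 1
x=8: ŷ = -30 + 0.5·8 = -26; r = -24 − (-26) = 2
x=9: ŷ = -30 + 0.5·9 = -25.5; r = -26.5 − (-25.5) = -1
x=10: ŷ = -30 + 0.5·10 = -25; r = -25.5 − (-25) = -0.5
|r| > 1.25: x=6 (|r|=1.5), x=8 (|r|=2) → 2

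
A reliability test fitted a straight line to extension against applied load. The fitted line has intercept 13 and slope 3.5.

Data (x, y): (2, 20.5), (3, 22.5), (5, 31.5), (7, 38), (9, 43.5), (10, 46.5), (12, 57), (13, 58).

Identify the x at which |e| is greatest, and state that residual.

x = 12, e = 2

x=2: ŷ = 13 + 3.5·2 = 20; e = 20.5 − 20 = 0.5
x=3: ŷ = 13 + 3.5·3 = 23.5; e = 22.5 − 23.5 = -1
x=5: ŷ = 13 + 3.5·5 = 30.5; e = 31.5 − 30.5 = 1
x=7: ŷ = 13 + 3.5·7 = 37.5; e = 38 − 37.5 = 0.5
x=9: ŷ = 13 + 3.5·9 = 44.5; e = 43.5 − 44.5 = -1
x=10: ŷ = 13 + 3.5·10 = 48; e = 46.5 − 48 = -1.5
x=12: ŷ = 13 + 3.5·12 = 55; e = 57 − 55 = 2
x=13: ŷ = 13 + 3.5·13 = 58.5; e = 58 − 58.5 = -0.5
Largest |e| is 2 at x = 12, residual 2.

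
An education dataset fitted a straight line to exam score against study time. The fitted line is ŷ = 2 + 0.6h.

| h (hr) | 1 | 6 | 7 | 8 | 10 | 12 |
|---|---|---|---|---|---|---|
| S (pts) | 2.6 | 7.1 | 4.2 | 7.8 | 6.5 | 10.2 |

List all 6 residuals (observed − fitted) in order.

0, 1.5, -2, 1, -1.5, 1

h=1: ŷ = 2 + 0.6·1 = 2.6; r = 2.6 − 2.6 = 0
h=6: ŷ = 2 + 0.6·6 = 5.6; r = 7.1 − 5.6 = 1.5
h=7: ŷ = 2 + 0.6·7 = 6.2; r = 4.2 − 6.2 = -2
h=8: ŷ = 2 + 0.6·8 = 6.8; r = 7.8 − 6.8 = 1
h=10: ŷ = 2 + 0.6·10 = 8; r = 6.5 − 8 = -1.5
h=12: ŷ = 2 + 0.6·12 = 9.2; r = 10.2 − 9.2 = 1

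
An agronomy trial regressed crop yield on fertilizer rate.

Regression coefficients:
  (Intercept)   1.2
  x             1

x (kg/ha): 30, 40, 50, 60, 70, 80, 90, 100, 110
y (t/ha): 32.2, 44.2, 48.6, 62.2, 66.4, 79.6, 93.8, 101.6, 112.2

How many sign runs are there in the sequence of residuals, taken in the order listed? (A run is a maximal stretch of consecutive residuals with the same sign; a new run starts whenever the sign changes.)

x=30: ŷ = 1.2 + 30 = 31.2; r = 32.2 − 31.2 = 1
x=40: ŷ = 1.2 + 40 = 41.2; r = 44.2 − 41.2 = 3
x=50: ŷ = 1.2 + 50 = 51.2; r = 48.6 − 51.2 = -2.6
x=60: ŷ = 1.2 + 60 = 61.2; r = 62.2 − 61.2 = 1
x=70: ŷ = 1.2 + 70 = 71.2; r = 66.4 − 71.2 = -4.8
x=80: ŷ = 1.2 + 80 = 81.2; r = 79.6 − 81.2 = -1.6
x=90: ŷ = 1.2 + 90 = 91.2; r = 93.8 − 91.2 = 2.6
x=100: ŷ = 1.2 + 100 = 101.2; r = 101.6 − 101.2 = 0.4
x=110: ŷ = 1.2 + 110 = 111.2; r = 112.2 − 111.2 = 1
Signs: + + − + − − + + +
Runs: +×2, −×1, +×1, −×2, +×3 → 5

5 runs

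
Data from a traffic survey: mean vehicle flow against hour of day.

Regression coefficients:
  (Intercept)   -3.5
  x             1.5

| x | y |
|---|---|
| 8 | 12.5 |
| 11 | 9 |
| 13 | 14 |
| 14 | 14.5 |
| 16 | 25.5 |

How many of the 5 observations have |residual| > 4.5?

x=8: ŷ = -3.5 + 1.5·8 = 8.5; r = 12.5 − 8.5 = 4
x=11: ŷ = -3.5 + 1.5·11 = 13; r = 9 − 13 = -4
x=13: ŷ = -3.5 + 1.5·13 = 16; r = 14 − 16 = -2
x=14: ŷ = -3.5 + 1.5·14 = 17.5; r = 14.5 − 17.5 = -3
x=16: ŷ = -3.5 + 1.5·16 = 20.5; r = 25.5 − 20.5 = 5
|r| > 4.5: x=16 (|r|=5) → 1

1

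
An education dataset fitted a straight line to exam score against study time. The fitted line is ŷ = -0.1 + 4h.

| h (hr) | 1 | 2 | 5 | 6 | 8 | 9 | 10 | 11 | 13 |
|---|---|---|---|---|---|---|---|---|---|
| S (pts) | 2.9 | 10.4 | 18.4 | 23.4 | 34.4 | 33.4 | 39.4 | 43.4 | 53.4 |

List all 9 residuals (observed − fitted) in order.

h=1: ŷ = -0.1 + 4·1 = 3.9; r = 2.9 − 3.9 = -1
h=2: ŷ = -0.1 + 4·2 = 7.9; r = 10.4 − 7.9 = 2.5
h=5: ŷ = -0.1 + 4·5 = 19.9; r = 18.4 − 19.9 = -1.5
h=6: ŷ = -0.1 + 4·6 = 23.9; r = 23.4 − 23.9 = -0.5
h=8: ŷ = -0.1 + 4·8 = 31.9; r = 34.4 − 31.9 = 2.5
h=9: ŷ = -0.1 + 4·9 = 35.9; r = 33.4 − 35.9 = -2.5
h=10: ŷ = -0.1 + 4·10 = 39.9; r = 39.4 − 39.9 = -0.5
h=11: ŷ = -0.1 + 4·11 = 43.9; r = 43.4 − 43.9 = -0.5
h=13: ŷ = -0.1 + 4·13 = 51.9; r = 53.4 − 51.9 = 1.5

-1, 2.5, -1.5, -0.5, 2.5, -2.5, -0.5, -0.5, 1.5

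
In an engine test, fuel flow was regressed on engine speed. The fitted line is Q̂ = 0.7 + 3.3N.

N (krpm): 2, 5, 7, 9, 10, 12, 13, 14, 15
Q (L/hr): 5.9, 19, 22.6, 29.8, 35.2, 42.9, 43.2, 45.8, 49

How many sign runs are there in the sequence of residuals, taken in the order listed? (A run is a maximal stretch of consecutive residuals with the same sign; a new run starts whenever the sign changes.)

5 runs

N=2: Q̂ = 0.7 + 3.3·2 = 7.3; r = 5.9 − 7.3 = -1.4
N=5: Q̂ = 0.7 + 3.3·5 = 17.2; r = 19 − 17.2 = 1.8
N=7: Q̂ = 0.7 + 3.3·7 = 23.8; r = 22.6 − 23.8 = -1.2
N=9: Q̂ = 0.7 + 3.3·9 = 30.4; r = 29.8 − 30.4 = -0.6
N=10: Q̂ = 0.7 + 3.3·10 = 33.7; r = 35.2 − 33.7 = 1.5
N=12: Q̂ = 0.7 + 3.3·12 = 40.3; r = 42.9 − 40.3 = 2.6
N=13: Q̂ = 0.7 + 3.3·13 = 43.6; r = 43.2 − 43.6 = -0.4
N=14: Q̂ = 0.7 + 3.3·14 = 46.9; r = 45.8 − 46.9 = -1.1
N=15: Q̂ = 0.7 + 3.3·15 = 50.2; r = 49 − 50.2 = -1.2
Signs: − + − − + + − − −
Runs: −×1, +×1, −×2, +×2, −×3 → 5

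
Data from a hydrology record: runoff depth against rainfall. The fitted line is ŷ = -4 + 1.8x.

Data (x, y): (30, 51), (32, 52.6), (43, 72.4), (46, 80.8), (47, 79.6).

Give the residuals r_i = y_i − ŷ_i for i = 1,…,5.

x=30: ŷ = -4 + 1.8·30 = 50; r = 51 − 50 = 1
x=32: ŷ = -4 + 1.8·32 = 53.6; r = 52.6 − 53.6 = -1
x=43: ŷ = -4 + 1.8·43 = 73.4; r = 72.4 − 73.4 = -1
x=46: ŷ = -4 + 1.8·46 = 78.8; r = 80.8 − 78.8 = 2
x=47: ŷ = -4 + 1.8·47 = 80.6; r = 79.6 − 80.6 = -1

1, -1, -1, 2, -1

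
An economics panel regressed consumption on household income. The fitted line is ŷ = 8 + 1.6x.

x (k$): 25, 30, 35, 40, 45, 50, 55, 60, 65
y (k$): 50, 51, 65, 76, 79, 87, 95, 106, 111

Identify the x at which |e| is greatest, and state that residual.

x = 30, e = -5

x=25: ŷ = 8 + 1.6·25 = 48; e = 50 − 48 = 2
x=30: ŷ = 8 + 1.6·30 = 56; e = 51 − 56 = -5
x=35: ŷ = 8 + 1.6·35 = 64; e = 65 − 64 = 1
x=40: ŷ = 8 + 1.6·40 = 72; e = 76 − 72 = 4
x=45: ŷ = 8 + 1.6·45 = 80; e = 79 − 80 = -1
x=50: ŷ = 8 + 1.6·50 = 88; e = 87 − 88 = -1
x=55: ŷ = 8 + 1.6·55 = 96; e = 95 − 96 = -1
x=60: ŷ = 8 + 1.6·60 = 104; e = 106 − 104 = 2
x=65: ŷ = 8 + 1.6·65 = 112; e = 111 − 112 = -1
Largest |e| is 5 at x = 30, residual -5.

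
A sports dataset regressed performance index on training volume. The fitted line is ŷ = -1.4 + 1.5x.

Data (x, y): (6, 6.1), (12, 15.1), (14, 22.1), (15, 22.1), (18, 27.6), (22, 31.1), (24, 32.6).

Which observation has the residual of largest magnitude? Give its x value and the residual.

x = 14, r = 2.5

x=6: ŷ = -1.4 + 1.5·6 = 7.6; r = 6.1 − 7.6 = -1.5
x=12: ŷ = -1.4 + 1.5·12 = 16.6; r = 15.1 − 16.6 = -1.5
x=14: ŷ = -1.4 + 1.5·14 = 19.6; r = 22.1 − 19.6 = 2.5
x=15: ŷ = -1.4 + 1.5·15 = 21.1; r = 22.1 − 21.1 = 1
x=18: ŷ = -1.4 + 1.5·18 = 25.6; r = 27.6 − 25.6 = 2
x=22: ŷ = -1.4 + 1.5·22 = 31.6; r = 31.1 − 31.6 = -0.5
x=24: ŷ = -1.4 + 1.5·24 = 34.6; r = 32.6 − 34.6 = -2
Largest |r| is 2.5 at x = 14, residual 2.5.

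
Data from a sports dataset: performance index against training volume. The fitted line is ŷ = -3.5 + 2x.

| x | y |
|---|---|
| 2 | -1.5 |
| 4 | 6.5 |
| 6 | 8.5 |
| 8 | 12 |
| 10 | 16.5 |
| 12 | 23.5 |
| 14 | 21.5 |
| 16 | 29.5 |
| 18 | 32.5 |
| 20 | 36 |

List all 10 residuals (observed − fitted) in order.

-2, 2, 0, -0.5, 0, 3, -3, 1, 0, -0.5

x=2: ŷ = -3.5 + 2·2 = 0.5; r = -1.5 − 0.5 = -2
x=4: ŷ = -3.5 + 2·4 = 4.5; r = 6.5 − 4.5 = 2
x=6: ŷ = -3.5 + 2·6 = 8.5; r = 8.5 − 8.5 = 0
x=8: ŷ = -3.5 + 2·8 = 12.5; r = 12 − 12.5 = -0.5
x=10: ŷ = -3.5 + 2·10 = 16.5; r = 16.5 − 16.5 = 0
x=12: ŷ = -3.5 + 2·12 = 20.5; r = 23.5 − 20.5 = 3
x=14: ŷ = -3.5 + 2·14 = 24.5; r = 21.5 − 24.5 = -3
x=16: ŷ = -3.5 + 2·16 = 28.5; r = 29.5 − 28.5 = 1
x=18: ŷ = -3.5 + 2·18 = 32.5; r = 32.5 − 32.5 = 0
x=20: ŷ = -3.5 + 2·20 = 36.5; r = 36 − 36.5 = -0.5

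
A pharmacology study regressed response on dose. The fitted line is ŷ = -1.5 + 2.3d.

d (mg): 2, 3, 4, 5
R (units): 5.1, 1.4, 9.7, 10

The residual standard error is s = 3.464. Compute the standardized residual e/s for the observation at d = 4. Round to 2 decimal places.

ŷ = -1.5 + 2.3·4 = 7.7
e = 9.7 − 7.7 = 2
e/s = 2 / 3.464 = 0.58

0.58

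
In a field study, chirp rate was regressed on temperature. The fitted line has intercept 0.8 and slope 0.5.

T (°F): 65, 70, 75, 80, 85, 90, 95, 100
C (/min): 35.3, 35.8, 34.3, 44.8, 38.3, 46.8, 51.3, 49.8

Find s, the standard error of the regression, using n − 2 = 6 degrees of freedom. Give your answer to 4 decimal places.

T=65: Ĉ = 0.8 + 0.5·65 = 33.3; r = 35.3 − 33.3 = 2
T=70: Ĉ = 0.8 + 0.5·70 = 35.8; r = 35.8 − 35.8 = 0
T=75: Ĉ = 0.8 + 0.5·75 = 38.3; r = 34.3 − 38.3 = -4
T=80: Ĉ = 0.8 + 0.5·80 = 40.8; r = 44.8 − 40.8 = 4
T=85: Ĉ = 0.8 + 0.5·85 = 43.3; r = 38.3 − 43.3 = -5
T=90: Ĉ = 0.8 + 0.5·90 = 45.8; r = 46.8 − 45.8 = 1
T=95: Ĉ = 0.8 + 0.5·95 = 48.3; r = 51.3 − 48.3 = 3
T=100: Ĉ = 0.8 + 0.5·100 = 50.8; r = 49.8 − 50.8 = -1
SSE = 4 + 0 + 16 + 16 + 25 + 1 + 9 + 1 = 72
s = √(72/6) = √12 ≈ 3.4641

s = 3.4641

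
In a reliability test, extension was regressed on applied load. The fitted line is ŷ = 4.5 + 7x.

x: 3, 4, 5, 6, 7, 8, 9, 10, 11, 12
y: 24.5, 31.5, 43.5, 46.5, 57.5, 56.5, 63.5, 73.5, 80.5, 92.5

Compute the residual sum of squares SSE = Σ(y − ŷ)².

x=3: ŷ = 4.5 + 7·3 = 25.5; r = 24.5 − 25.5 = -1
x=4: ŷ = 4.5 + 7·4 = 32.5; r = 31.5 − 32.5 = -1
x=5: ŷ = 4.5 + 7·5 = 39.5; r = 43.5 − 39.5 = 4
x=6: ŷ = 4.5 + 7·6 = 46.5; r = 46.5 − 46.5 = 0
x=7: ŷ = 4.5 + 7·7 = 53.5; r = 57.5 − 53.5 = 4
x=8: ŷ = 4.5 + 7·8 = 60.5; r = 56.5 − 60.5 = -4
x=9: ŷ = 4.5 + 7·9 = 67.5; r = 63.5 − 67.5 = -4
x=10: ŷ = 4.5 + 7·10 = 74.5; r = 73.5 − 74.5 = -1
x=11: ŷ = 4.5 + 7·11 = 81.5; r = 80.5 − 81.5 = -1
x=12: ŷ = 4.5 + 7·12 = 88.5; r = 92.5 − 88.5 = 4
SSE = 1 + 1 + 16 + 0 + 16 + 16 + 16 + 1 + 1 + 16 = 84

SSE = 84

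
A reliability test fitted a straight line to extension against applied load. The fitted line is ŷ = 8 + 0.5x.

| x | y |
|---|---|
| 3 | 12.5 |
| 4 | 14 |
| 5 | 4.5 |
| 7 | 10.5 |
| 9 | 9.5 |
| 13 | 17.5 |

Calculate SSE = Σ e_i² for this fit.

x=3: ŷ = 8 + 0.5·3 = 9.5; e = 12.5 − 9.5 = 3
x=4: ŷ = 8 + 0.5·4 = 10; e = 14 − 10 = 4
x=5: ŷ = 8 + 0.5·5 = 10.5; e = 4.5 − 10.5 = -6
x=7: ŷ = 8 + 0.5·7 = 11.5; e = 10.5 − 11.5 = -1
x=9: ŷ = 8 + 0.5·9 = 12.5; e = 9.5 − 12.5 = -3
x=13: ŷ = 8 + 0.5·13 = 14.5; e = 17.5 − 14.5 = 3
SSE = 9 + 16 + 36 + 1 + 9 + 9 = 80

SSE = 80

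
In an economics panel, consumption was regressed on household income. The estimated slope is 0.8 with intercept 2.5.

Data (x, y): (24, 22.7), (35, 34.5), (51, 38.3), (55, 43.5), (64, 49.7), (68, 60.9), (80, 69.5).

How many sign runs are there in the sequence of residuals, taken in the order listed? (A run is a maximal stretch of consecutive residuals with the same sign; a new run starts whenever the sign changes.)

x=24: ŷ = 2.5 + 0.8·24 = 21.7; r = 22.7 − 21.7 = 1
x=35: ŷ = 2.5 + 0.8·35 = 30.5; r = 34.5 − 30.5 = 4
x=51: ŷ = 2.5 + 0.8·51 = 43.3; r = 38.3 − 43.3 = -5
x=55: ŷ = 2.5 + 0.8·55 = 46.5; r = 43.5 − 46.5 = -3
x=64: ŷ = 2.5 + 0.8·64 = 53.7; r = 49.7 − 53.7 = -4
x=68: ŷ = 2.5 + 0.8·68 = 56.9; r = 60.9 − 56.9 = 4
x=80: ŷ = 2.5 + 0.8·80 = 66.5; r = 69.5 − 66.5 = 3
Signs: + + − − − + +
Runs: +×2, −×3, +×2 → 3

3 runs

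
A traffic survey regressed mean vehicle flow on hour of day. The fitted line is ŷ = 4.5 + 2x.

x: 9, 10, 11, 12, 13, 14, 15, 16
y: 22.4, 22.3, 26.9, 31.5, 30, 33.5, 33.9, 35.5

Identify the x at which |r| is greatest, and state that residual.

x = 12, r = 3

x=9: ŷ = 4.5 + 2·9 = 22.5; r = 22.4 − 22.5 = -0.1
x=10: ŷ = 4.5 + 2·10 = 24.5; r = 22.3 − 24.5 = -2.2
x=11: ŷ = 4.5 + 2·11 = 26.5; r = 26.9 − 26.5 = 0.4
x=12: ŷ = 4.5 + 2·12 = 28.5; r = 31.5 − 28.5 = 3
x=13: ŷ = 4.5 + 2·13 = 30.5; r = 30 − 30.5 = -0.5
x=14: ŷ = 4.5 + 2·14 = 32.5; r = 33.5 − 32.5 = 1
x=15: ŷ = 4.5 + 2·15 = 34.5; r = 33.9 − 34.5 = -0.6
x=16: ŷ = 4.5 + 2·16 = 36.5; r = 35.5 − 36.5 = -1
Largest |r| is 3 at x = 12, residual 3.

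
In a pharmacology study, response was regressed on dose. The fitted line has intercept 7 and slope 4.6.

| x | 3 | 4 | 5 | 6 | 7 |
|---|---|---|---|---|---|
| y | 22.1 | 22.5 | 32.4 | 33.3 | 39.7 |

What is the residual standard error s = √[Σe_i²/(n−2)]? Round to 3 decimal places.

s = 2.436

x=3: ŷ = 7 + 4.6·3 = 20.8; e = 22.1 − 20.8 = 1.3
x=4: ŷ = 7 + 4.6·4 = 25.4; e = 22.5 − 25.4 = -2.9
x=5: ŷ = 7 + 4.6·5 = 30; e = 32.4 − 30 = 2.4
x=6: ŷ = 7 + 4.6·6 = 34.6; e = 33.3 − 34.6 = -1.3
x=7: ŷ = 7 + 4.6·7 = 39.2; e = 39.7 − 39.2 = 0.5
SSE = 1.69 + 8.41 + 5.76 + 1.69 + 0.25 = 17.8
s = √(17.8/3) = √5.93333 ≈ 2.436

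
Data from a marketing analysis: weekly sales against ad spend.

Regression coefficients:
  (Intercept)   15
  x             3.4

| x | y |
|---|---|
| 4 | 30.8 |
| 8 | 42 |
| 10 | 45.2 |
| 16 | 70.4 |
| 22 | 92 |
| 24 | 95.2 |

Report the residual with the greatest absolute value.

r = -3.8

x=4: ŷ = 15 + 3.4·4 = 28.6; r = 30.8 − 28.6 = 2.2
x=8: ŷ = 15 + 3.4·8 = 42.2; r = 42 − 42.2 = -0.2
x=10: ŷ = 15 + 3.4·10 = 49; r = 45.2 − 49 = -3.8
x=16: ŷ = 15 + 3.4·16 = 69.4; r = 70.4 − 69.4 = 1
x=22: ŷ = 15 + 3.4·22 = 89.8; r = 92 − 89.8 = 2.2
x=24: ŷ = 15 + 3.4·24 = 96.6; r = 95.2 − 96.6 = -1.4
Largest |r| is 3.8 at x = 10, residual -3.8.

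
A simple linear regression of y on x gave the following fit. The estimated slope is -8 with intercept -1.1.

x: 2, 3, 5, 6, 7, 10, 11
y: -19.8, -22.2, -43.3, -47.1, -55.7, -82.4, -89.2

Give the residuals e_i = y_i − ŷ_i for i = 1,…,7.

-2.7, 2.9, -2.2, 2, 1.4, -1.3, -0.1

x=2: ŷ = -1.1 − 8·2 = -17.1; e = -19.8 − (-17.1) = -2.7
x=3: ŷ = -1.1 − 8·3 = -25.1; e = -22.2 − (-25.1) = 2.9
x=5: ŷ = -1.1 − 8·5 = -41.1; e = -43.3 − (-41.1) = -2.2
x=6: ŷ = -1.1 − 8·6 = -49.1; e = -47.1 − (-49.1) = 2
x=7: ŷ = -1.1 − 8·7 = -57.1; e = -55.7 − (-57.1) = 1.4
x=10: ŷ = -1.1 − 8·10 = -81.1; e = -82.4 − (-81.1) = -1.3
x=11: ŷ = -1.1 − 8·11 = -89.1; e = -89.2 − (-89.1) = -0.1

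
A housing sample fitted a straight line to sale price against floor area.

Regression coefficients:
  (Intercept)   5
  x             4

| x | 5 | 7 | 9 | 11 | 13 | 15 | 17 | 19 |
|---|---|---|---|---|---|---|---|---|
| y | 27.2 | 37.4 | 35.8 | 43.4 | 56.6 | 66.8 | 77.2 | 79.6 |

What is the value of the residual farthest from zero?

x=5: ŷ = 5 + 4·5 = 25; e = 27.2 − 25 = 2.2
x=7: ŷ = 5 + 4·7 = 33; e = 37.4 − 33 = 4.4
x=9: ŷ = 5 + 4·9 = 41; e = 35.8 − 41 = -5.2
x=11: ŷ = 5 + 4·11 = 49; e = 43.4 − 49 = -5.6
x=13: ŷ = 5 + 4·13 = 57; e = 56.6 − 57 = -0.4
x=15: ŷ = 5 + 4·15 = 65; e = 66.8 − 65 = 1.8
x=17: ŷ = 5 + 4·17 = 73; e = 77.2 − 73 = 4.2
x=19: ŷ = 5 + 4·19 = 81; e = 79.6 − 81 = -1.4
Largest |e| is 5.6 at x = 11, residual -5.6.

e = -5.6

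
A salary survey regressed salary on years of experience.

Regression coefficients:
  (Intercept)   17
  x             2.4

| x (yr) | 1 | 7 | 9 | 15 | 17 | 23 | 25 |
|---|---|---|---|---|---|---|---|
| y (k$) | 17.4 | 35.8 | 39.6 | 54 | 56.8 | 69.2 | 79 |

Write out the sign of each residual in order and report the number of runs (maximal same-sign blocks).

x=1: ŷ = 17 + 2.4·1 = 19.4; e = 17.4 − 19.4 = -2
x=7: ŷ = 17 + 2.4·7 = 33.8; e = 35.8 − 33.8 = 2
x=9: ŷ = 17 + 2.4·9 = 38.6; e = 39.6 − 38.6 = 1
x=15: ŷ = 17 + 2.4·15 = 53; e = 54 − 53 = 1
x=17: ŷ = 17 + 2.4·17 = 57.8; e = 56.8 − 57.8 = -1
x=23: ŷ = 17 + 2.4·23 = 72.2; e = 69.2 − 72.2 = -3
x=25: ŷ = 17 + 2.4·25 = 77; e = 79 − 77 = 2
Signs: − + + + − − +
Runs: −×1, +×3, −×2, +×1 → 4

4 runs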